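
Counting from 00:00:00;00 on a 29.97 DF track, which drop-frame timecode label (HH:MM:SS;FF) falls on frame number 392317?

Each 10-minute DF block holds 10 × 60 × 30 − 9 × 2 = 17982 frames. 392317 ÷ 17982 → 21 full blocks, remainder 14695.
Within the partial block the first minute is 1800 frames and each further minute 1798, so 8 further minute boundaries passed. Total skipped labels = 18 × 21 + 2 × 8 = 394.
Non-drop label index = 392317 + 394 = 392711; at 30 labels/s that is 03:38:10:11, i.e. DF 03:38:10;11.

03:38:10;11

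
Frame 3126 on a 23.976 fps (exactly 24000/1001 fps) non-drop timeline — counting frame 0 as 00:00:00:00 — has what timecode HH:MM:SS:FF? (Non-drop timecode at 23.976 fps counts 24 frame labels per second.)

3126 ÷ 24 = 130 full seconds, remainder 6 frames.
130 s = 0 h 2 min 10 s.
Timecode: 00:02:10:06.

00:02:10:06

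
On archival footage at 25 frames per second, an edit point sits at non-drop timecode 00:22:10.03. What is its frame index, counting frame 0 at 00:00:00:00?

Total seconds to the label: (0 × 3600 + 22 × 60 + 10) = 1330.
Frame index = 1330 × 25 + 3 = 33253.

frame 33253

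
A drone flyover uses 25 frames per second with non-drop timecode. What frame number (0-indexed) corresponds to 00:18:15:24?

frame 27399

Total seconds to the label: (0 × 3600 + 18 × 60 + 15) = 1095.
Frame index = 1095 × 25 + 24 = 27399.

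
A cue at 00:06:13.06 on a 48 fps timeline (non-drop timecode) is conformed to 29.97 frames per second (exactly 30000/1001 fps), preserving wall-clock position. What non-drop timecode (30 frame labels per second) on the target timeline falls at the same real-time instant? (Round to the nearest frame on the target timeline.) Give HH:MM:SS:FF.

00:06:12:23

Source frame index: (0×3600 + 6×60 + 13) × 48 + 6 = 17910.
Real time: 17910 / (48) = 2985/8 s.
Target frame: (2985/8) × (30000/1001) = 11193750/1001 ≈ 11182.567 → 11183.
At 30 labels/s: frame 11183 → 00:06:12:23.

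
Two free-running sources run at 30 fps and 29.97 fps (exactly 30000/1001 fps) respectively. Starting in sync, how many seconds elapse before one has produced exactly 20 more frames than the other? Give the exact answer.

2002/3 seconds

The gap grows by |30000/1001 − 30| = 30/1001 frames per second.
Time for a 20-frame gap: 20 ÷ (30/1001) = 2002/3 s.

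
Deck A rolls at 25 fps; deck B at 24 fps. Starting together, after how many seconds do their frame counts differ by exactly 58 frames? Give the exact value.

The gap grows by |24 − 25| = 1 frame per second.
Time for a 58-frame gap: 58 ÷ (1) = 58 s.

58 seconds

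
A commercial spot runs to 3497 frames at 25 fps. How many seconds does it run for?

139.88 seconds

Running time = 3497 / (25) = 139.88 s.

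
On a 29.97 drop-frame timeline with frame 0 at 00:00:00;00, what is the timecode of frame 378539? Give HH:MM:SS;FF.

03:30:30;17

Each 10-minute DF block holds 10 × 60 × 30 − 9 × 2 = 17982 frames. 378539 ÷ 17982 → 21 full blocks, remainder 917.
Within the partial block the first minute is 1800 frames and each further minute 1798, so 0 further minute boundaries passed. Total skipped labels = 18 × 21 + 2 × 0 = 378.
Non-drop label index = 378539 + 378 = 378917; at 30 labels/s that is 03:30:30:17, i.e. DF 03:30:30;17.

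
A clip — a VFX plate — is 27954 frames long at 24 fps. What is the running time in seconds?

Running time = 27954 / (24) = 1164.75 s.

1164.75 seconds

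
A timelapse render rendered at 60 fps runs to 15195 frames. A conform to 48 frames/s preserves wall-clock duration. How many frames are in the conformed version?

12156 frames

Frames at target rate = 15195 × (48) / (60) = 12156.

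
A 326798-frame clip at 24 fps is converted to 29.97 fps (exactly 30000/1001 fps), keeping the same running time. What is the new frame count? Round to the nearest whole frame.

408089 frames

Frames at target rate = 326798 × (30000/1001) / (24) = 408497500/1001 ≈ 408089.411.
Nearest whole frame: 408089.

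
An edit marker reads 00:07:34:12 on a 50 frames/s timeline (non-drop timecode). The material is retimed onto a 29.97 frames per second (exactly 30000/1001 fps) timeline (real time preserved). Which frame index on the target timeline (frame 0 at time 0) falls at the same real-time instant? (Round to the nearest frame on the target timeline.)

frame 13614

Source frame index: (0×3600 + 7×60 + 34) × 50 + 12 = 22712.
Real time: 22712 / (50) = 11356/25 s.
Target frame: (11356/25) × (30000/1001) = 13627200/1001 ≈ 13613.586 → 13614.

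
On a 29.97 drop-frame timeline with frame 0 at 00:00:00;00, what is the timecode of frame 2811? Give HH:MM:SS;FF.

00:01:33;23

Each 10-minute DF block holds 10 × 60 × 30 − 9 × 2 = 17982 frames. 2811 ÷ 17982 → 0 full blocks, remainder 2811.
Within the partial block the first minute is 1800 frames and each further minute 1798, so 1 further minute boundary passed. Total skipped labels = 18 × 0 + 2 × 1 = 2.
Non-drop label index = 2811 + 2 = 2813; at 30 labels/s that is 00:01:33:23, i.e. DF 00:01:33;23.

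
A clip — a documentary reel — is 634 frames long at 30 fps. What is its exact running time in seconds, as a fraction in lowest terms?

Running time = 634 ÷ (30) = 634 × 1/30 = 317/15 s.

317/15 seconds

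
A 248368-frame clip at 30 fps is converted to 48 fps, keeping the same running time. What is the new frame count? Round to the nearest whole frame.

Frames at target rate = 248368 × (48) / (30) = 1986944/5 ≈ 397388.800.
Nearest whole frame: 397389.

397389 frames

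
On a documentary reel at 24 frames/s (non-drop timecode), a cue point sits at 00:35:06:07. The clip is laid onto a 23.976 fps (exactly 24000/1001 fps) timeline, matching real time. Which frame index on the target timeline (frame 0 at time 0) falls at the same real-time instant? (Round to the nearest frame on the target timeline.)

frame 50500

Source frame index: (0×3600 + 35×60 + 6) × 24 + 7 = 50551.
Real time: 50551 / (24) = 50551/24 s.
Target frame: (50551/24) × (24000/1001) = 50551000/1001 ≈ 50500.500 → 50500.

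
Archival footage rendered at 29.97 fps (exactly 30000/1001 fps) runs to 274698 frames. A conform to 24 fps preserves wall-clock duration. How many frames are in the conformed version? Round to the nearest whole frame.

Frames at target rate = 274698 × (24) / (30000/1001) = 137486349/625 ≈ 219978.158.
Nearest whole frame: 219978.

219978 frames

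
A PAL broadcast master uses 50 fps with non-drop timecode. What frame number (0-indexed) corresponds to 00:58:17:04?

Total seconds to the label: (0 × 3600 + 58 × 60 + 17) = 3497.
Frame index = 3497 × 50 + 4 = 174854.

frame 174854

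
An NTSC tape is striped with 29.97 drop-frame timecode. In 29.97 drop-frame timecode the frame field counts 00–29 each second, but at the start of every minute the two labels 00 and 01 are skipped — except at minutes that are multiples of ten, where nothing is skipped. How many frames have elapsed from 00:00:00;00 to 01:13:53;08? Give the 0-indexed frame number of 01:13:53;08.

132866

Complete 10-minute blocks: 7, each 17982 frames → 125874.
Remaining 3 whole minutes in the current block: 1800 + 2 × 1798 = 5396 frames.
Within the current minute: 53 × 30 + 8 − 2 = 1596 (labels ;00/;01 skipped at this minute). Total = 125874 + 5396 + 1596 = 132866.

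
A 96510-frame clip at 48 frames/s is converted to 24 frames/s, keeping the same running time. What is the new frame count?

Target frames = source frames × (target rate / source rate) = 96510 × (24)/(48) = 96510 × 1/2 = 48255.

48255 frames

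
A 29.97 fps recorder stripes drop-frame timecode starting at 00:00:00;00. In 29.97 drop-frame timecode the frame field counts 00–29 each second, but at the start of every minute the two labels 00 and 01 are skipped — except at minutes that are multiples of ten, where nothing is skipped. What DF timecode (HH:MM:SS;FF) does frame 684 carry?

00:00:22;24

Ten DF minutes hold 17982 frames, so frame 684 lies in block 0 (frames 0–17981) with 684 frames into that block.
The block's first minute is 1800 frames and the rest 1798 each; 684 frames reaches minute 0, so 0 × 18 + 0 × 2 = 0 labels have been skipped so far.
Adding those back, label number 684 + 0 = 684 at 30 labels/s is 22 s + 24 f = 0 h 0 min 22 s frame 24, i.e. 00:00:22;24.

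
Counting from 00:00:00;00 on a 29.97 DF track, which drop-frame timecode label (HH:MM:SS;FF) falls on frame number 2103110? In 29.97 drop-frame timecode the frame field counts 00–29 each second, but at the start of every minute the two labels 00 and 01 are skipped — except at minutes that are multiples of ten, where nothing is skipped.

19:29:33;26

Each 10-minute DF block holds 10 × 60 × 30 − 9 × 2 = 17982 frames. 2103110 ÷ 17982 → 116 full blocks, remainder 17198.
Within the partial block the first minute is 1800 frames and each further minute 1798, so 9 further minute boundaries passed. Total skipped labels = 18 × 116 + 2 × 9 = 2106.
Non-drop label index = 2103110 + 2106 = 2105216; at 30 labels/s that is 19:29:33:26, i.e. DF 19:29:33;26.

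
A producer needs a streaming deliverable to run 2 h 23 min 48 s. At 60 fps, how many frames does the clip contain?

2 h 23 min 48 s = 8628 s.
Frames = 8628 × 60 = 517680.

517680 frames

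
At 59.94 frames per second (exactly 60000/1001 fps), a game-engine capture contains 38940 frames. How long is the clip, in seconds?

Running time = 38940 / (60000/1001) = 649.649 s.

649.649 seconds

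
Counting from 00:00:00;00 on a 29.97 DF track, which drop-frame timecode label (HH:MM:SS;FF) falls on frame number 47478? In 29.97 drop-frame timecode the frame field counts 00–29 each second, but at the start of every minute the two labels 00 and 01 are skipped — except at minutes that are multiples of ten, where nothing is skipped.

Each 10-minute DF block holds 10 × 60 × 30 − 9 × 2 = 17982 frames. 47478 ÷ 17982 → 2 full blocks, remainder 11514.
Within the partial block the first minute is 1800 frames and each further minute 1798, so 6 further minute boundaries passed. Total skipped labels = 18 × 2 + 2 × 6 = 48.
Non-drop label index = 47478 + 48 = 47526; at 30 labels/s that is 00:26:24:06, i.e. DF 00:26:24;06.

00:26:24;06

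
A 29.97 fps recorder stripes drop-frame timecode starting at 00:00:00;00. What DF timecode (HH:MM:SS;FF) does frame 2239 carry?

Each 10-minute DF block holds 10 × 60 × 30 − 9 × 2 = 17982 frames. 2239 ÷ 17982 → 0 full blocks, remainder 2239.
Within the partial block the first minute is 1800 frames and each further minute 1798, so 1 further minute boundary passed. Total skipped labels = 18 × 0 + 2 × 1 = 2.
Non-drop label index = 2239 + 2 = 2241; at 30 labels/s that is 00:01:14:21, i.e. DF 00:01:14;21.

00:01:14;21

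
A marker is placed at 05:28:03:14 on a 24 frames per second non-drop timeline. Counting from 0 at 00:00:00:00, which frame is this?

Total seconds to the label: (5 × 3600 + 28 × 60 + 3) = 19683.
Frame index = 19683 × 24 + 14 = 472406.

472406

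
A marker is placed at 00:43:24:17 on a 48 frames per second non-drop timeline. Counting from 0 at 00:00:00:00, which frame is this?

Total seconds to the label: (0 × 3600 + 43 × 60 + 24) = 2604.
Frame index = 2604 × 48 + 17 = 125009.

125009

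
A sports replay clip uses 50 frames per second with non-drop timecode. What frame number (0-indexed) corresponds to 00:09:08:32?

27432

Total seconds to the label: (0 × 3600 + 9 × 60 + 8) = 548.
Frame index = 548 × 50 + 32 = 27432.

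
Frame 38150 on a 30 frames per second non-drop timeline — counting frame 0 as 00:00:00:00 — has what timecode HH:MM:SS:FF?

00:21:11:20

38150 ÷ 30 = 1271 full seconds, remainder 20 frames.
1271 s = 0 h 21 min 11 s.
Timecode: 00:21:11:20.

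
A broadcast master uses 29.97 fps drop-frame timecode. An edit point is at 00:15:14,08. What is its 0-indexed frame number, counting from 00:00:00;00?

As if non-drop at 30 labels/s: (0 × 3600 + 15 × 60 + 14) × 30 + 8 = 27428.
Minute boundaries passed: 15; those not divisible by 10: 15 − 1 = 14; dropped labels = 2 × 14 = 28.
Actual frame index = 27428 − 28 = 27400.

27400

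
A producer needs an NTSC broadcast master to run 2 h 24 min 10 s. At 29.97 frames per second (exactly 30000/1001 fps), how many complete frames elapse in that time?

259240 frames

2 h 24 min 10 s = 8650 s.
Frames = 8650 × 30000/1001 = 259500000/1001 ≈ 259240.7592.
Complete frames: 259240.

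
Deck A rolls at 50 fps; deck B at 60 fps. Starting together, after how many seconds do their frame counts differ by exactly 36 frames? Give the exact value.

3.6 seconds

The gap grows by |60 − 50| = 10 frames per second.
Time for a 36-frame gap: 36 ÷ (10) = 3.6 s.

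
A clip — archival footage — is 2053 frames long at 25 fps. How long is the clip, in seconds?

82.12 seconds

Running time = 2053 / (25) = 82.12 s.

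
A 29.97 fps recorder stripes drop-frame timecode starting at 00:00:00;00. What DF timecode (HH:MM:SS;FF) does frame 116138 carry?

Each 10-minute DF block holds 10 × 60 × 30 − 9 × 2 = 17982 frames. 116138 ÷ 17982 → 6 full blocks, remainder 8246.
Within the partial block the first minute is 1800 frames and each further minute 1798, so 4 further minute boundaries passed. Total skipped labels = 18 × 6 + 2 × 4 = 116.
Non-drop label index = 116138 + 116 = 116254; at 30 labels/s that is 01:04:35:04, i.e. DF 01:04:35;04.

01:04:35;04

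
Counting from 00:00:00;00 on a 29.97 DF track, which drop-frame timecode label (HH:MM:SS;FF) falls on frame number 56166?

Each 10-minute DF block holds 10 × 60 × 30 − 9 × 2 = 17982 frames. 56166 ÷ 17982 → 3 full blocks, remainder 2220.
Within the partial block the first minute is 1800 frames and each further minute 1798, so 1 further minute boundary passed. Total skipped labels = 18 × 3 + 2 × 1 = 56.
Non-drop label index = 56166 + 56 = 56222; at 30 labels/s that is 00:31:14:02, i.e. DF 00:31:14;02.

00:31:14;02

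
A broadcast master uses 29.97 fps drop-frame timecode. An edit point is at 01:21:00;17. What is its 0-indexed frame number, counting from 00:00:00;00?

145671

Complete 10-minute blocks: 8, each 17982 frames → 143856.
Remaining 1 whole minute in the current block: 1800 + 0 × 1798 = 1800 frames.
Within the current minute: 0 × 30 + 17 − 2 = 15 (labels ;00/;01 skipped at this minute). Total = 143856 + 1800 + 15 = 145671.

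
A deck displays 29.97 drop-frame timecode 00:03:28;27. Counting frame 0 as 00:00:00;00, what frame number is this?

As if non-drop at 30 labels/s: (0 × 3600 + 3 × 60 + 28) × 30 + 27 = 6267.
Minute boundaries passed: 3; those not divisible by 10: 3 − 0 = 3; dropped labels = 2 × 3 = 6.
Actual frame index = 6267 − 6 = 6261.

6261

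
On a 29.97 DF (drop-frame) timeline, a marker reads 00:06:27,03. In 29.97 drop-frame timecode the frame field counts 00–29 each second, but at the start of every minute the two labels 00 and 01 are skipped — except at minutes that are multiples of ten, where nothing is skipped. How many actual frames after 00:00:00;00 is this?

Complete 10-minute blocks: 0, each 17982 frames → 0.
Remaining 6 whole minutes in the current block: 1800 + 5 × 1798 = 10790 frames.
Within the current minute: 27 × 30 + 3 − 2 = 811 (labels ;00/;01 skipped at this minute). Total = 0 + 10790 + 811 = 11601.

11601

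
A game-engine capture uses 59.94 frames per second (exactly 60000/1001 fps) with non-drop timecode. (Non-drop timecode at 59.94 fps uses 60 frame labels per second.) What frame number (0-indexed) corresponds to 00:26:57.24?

97044

Total seconds to the label: (0 × 3600 + 26 × 60 + 57) = 1617.
Frame index = 1617 × 60 + 24 = 97044.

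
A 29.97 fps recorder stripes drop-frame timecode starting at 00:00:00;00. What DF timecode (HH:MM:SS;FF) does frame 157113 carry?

Ten DF minutes hold 17982 frames, so frame 157113 lies in block 8 (frames 143856–161837) with 13257 frames into that block.
The block's first minute is 1800 frames and the rest 1798 each; 13257 frames reaches minute 7, so 8 × 18 + 7 × 2 = 158 labels have been skipped so far.
Adding those back, label number 157113 + 158 = 157271 at 30 labels/s is 5242 s + 11 f = 1 h 27 min 22 s frame 11, i.e. 01:27:22;11.

01:27:22;11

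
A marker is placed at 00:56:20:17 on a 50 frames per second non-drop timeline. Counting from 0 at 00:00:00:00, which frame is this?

Total seconds to the label: (0 × 3600 + 56 × 60 + 20) = 3380.
Frame index = 3380 × 50 + 17 = 169017.

169017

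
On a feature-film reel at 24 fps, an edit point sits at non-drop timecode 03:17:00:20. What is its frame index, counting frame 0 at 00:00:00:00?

Total seconds to the label: (3 × 3600 + 17 × 60 + 0) = 11820.
Frame index = 11820 × 24 + 20 = 283700.

frame 283700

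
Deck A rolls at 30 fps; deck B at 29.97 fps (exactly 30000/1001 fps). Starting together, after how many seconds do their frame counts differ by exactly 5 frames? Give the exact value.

The gap grows by |30000/1001 − 30| = 30/1001 frames per second.
Time for a 5-frame gap: 5 ÷ (30/1001) = 1001/6 s.

1001/6 seconds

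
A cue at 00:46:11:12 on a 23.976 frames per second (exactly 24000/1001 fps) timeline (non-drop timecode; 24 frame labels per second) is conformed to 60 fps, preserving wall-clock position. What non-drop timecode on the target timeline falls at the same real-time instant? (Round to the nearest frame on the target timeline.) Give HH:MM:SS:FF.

00:46:14:16

Source frame index: (0×3600 + 46×60 + 11) × 24 + 12 = 66516.
Real time: 66516 / (24000/1001) = 5548543/2000 s.
Target frame: (5548543/2000) × (60) = 16645629/100 ≈ 166456.290 → 166456.
At 60 labels/s: frame 166456 → 00:46:14:16.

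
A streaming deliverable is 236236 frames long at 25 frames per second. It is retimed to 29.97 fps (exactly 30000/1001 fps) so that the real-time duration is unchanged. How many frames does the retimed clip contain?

Target frames = source frames × (target rate / source rate) = 236236 × (30000/1001)/(25) = 236236 × 1200/1001 = 283200.

283200 frames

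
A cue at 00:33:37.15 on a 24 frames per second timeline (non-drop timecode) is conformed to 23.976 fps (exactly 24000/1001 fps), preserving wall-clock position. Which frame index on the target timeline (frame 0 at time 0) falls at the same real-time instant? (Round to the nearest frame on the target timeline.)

Source frame index: (0×3600 + 33×60 + 37) × 24 + 15 = 48423.
Real time: 48423 / (24) = 16141/8 s.
Target frame: (16141/8) × (24000/1001) = 48423000/1001 ≈ 48374.625 → 48375.

frame 48375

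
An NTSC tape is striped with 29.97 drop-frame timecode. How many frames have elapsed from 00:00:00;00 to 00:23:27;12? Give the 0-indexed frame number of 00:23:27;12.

42180

As if non-drop at 30 labels/s: (0 × 3600 + 23 × 60 + 27) × 30 + 12 = 42222.
Minute boundaries passed: 23; those not divisible by 10: 23 − 2 = 21; dropped labels = 2 × 21 = 42.
Actual frame index = 42222 − 42 = 42180.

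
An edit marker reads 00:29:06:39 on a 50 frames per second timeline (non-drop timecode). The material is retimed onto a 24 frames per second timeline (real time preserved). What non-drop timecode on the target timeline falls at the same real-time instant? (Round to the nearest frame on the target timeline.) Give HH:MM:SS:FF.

00:29:06:19

Source frame index: (0×3600 + 29×60 + 6) × 50 + 39 = 87339.
Real time: 87339 / (50) = 87339/50 s.
Target frame: (87339/50) × (24) = 1048068/25 ≈ 41922.720 → 41923.
At 24 labels/s: frame 41923 → 00:29:06:19.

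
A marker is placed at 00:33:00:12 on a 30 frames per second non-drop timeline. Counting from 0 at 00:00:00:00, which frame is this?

59412

Total seconds to the label: (0 × 3600 + 33 × 60 + 0) = 1980.
Frame index = 1980 × 30 + 12 = 59412.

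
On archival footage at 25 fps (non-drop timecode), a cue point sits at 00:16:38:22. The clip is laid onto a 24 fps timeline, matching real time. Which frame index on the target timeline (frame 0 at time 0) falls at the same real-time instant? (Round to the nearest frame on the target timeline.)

Source frame index: (0×3600 + 16×60 + 38) × 25 + 22 = 24972.
Real time: 24972 / (25) = 24972/25 s.
Target frame: (24972/25) × (24) = 599328/25 ≈ 23973.120 → 23973.

frame 23973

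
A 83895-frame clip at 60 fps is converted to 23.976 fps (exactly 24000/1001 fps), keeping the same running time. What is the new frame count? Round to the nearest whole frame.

Frames at target rate = 83895 × (24000/1001) / (60) = 4794000/143 ≈ 33524.476.
Nearest whole frame: 33524.

33524 frames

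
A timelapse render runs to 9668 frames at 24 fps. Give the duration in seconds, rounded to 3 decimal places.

402.833 seconds

Running time = 9668 × 1/24 = 2417/6 s ≈ 402.833 s.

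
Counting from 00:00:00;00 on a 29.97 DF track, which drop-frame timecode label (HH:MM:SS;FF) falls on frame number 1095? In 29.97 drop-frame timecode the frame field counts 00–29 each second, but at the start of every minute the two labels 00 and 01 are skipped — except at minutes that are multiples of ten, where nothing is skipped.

00:00:36;15

Ten DF minutes hold 17982 frames, so frame 1095 lies in block 0 (frames 0–17981) with 1095 frames into that block.
The block's first minute is 1800 frames and the rest 1798 each; 1095 frames reaches minute 0, so 0 × 18 + 0 × 2 = 0 labels have been skipped so far.
Adding those back, label number 1095 + 0 = 1095 at 30 labels/s is 36 s + 15 f = 0 h 0 min 36 s frame 15, i.e. 00:00:36;15.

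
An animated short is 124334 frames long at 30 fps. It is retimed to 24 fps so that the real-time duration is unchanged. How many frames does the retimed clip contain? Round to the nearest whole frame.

Frames at target rate = 124334 × (24) / (30) = 497336/5 ≈ 99467.200.
Nearest whole frame: 99467.

99467 frames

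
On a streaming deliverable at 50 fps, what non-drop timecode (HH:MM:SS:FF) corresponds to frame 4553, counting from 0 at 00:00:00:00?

00:01:31:03

4553 ÷ 50 = 91 full seconds, remainder 3 frames.
91 s = 0 h 1 min 31 s.
Timecode: 00:01:31:03.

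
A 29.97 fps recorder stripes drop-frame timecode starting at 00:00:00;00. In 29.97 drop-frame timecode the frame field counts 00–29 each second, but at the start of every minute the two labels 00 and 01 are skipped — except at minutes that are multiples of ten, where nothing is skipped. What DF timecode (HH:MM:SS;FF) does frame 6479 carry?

Ten DF minutes hold 17982 frames, so frame 6479 lies in block 0 (frames 0–17981) with 6479 frames into that block.
The block's first minute is 1800 frames and the rest 1798 each; 6479 frames reaches minute 3, so 0 × 18 + 3 × 2 = 6 labels have been skipped so far.
Adding those back, label number 6479 + 6 = 6485 at 30 labels/s is 216 s + 5 f = 0 h 3 min 36 s frame 5, i.e. 00:03:36;05.

00:03:36;05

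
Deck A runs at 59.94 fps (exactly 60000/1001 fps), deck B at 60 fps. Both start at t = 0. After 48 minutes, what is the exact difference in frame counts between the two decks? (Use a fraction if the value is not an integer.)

48 min = 2880 s.
A emits 60000/1001 × 2880 = 172800000/1001 frames; B emits 60 × 2880 = 172800.
Difference = 172800/1001 frames (≈ 172.6274); B is ahead of A.

172800/1001 frames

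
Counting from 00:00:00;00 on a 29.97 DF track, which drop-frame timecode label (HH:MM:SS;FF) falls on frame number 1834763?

Each 10-minute DF block holds 10 × 60 × 30 − 9 × 2 = 17982 frames. 1834763 ÷ 17982 → 102 full blocks, remainder 599.
Within the partial block the first minute is 1800 frames and each further minute 1798, so 0 further minute boundaries passed. Total skipped labels = 18 × 102 + 2 × 0 = 1836.
Non-drop label index = 1834763 + 1836 = 1836599; at 30 labels/s that is 17:00:19:29, i.e. DF 17:00:19;29.

17:00:19;29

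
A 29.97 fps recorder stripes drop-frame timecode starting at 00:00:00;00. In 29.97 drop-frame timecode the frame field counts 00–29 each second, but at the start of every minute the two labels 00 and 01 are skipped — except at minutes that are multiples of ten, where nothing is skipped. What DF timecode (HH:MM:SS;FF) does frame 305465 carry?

Each 10-minute DF block holds 10 × 60 × 30 − 9 × 2 = 17982 frames. 305465 ÷ 17982 → 16 full blocks, remainder 17753.
Within the partial block the first minute is 1800 frames and each further minute 1798, so 9 further minute boundaries passed. Total skipped labels = 18 × 16 + 2 × 9 = 306.
Non-drop label index = 305465 + 306 = 305771; at 30 labels/s that is 02:49:52:11, i.e. DF 02:49:52;11.

02:49:52;11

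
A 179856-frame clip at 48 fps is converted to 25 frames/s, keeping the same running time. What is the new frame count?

93675 frames

Target frames = source frames × (target rate / source rate) = 179856 × (25)/(48) = 179856 × 25/48 = 93675.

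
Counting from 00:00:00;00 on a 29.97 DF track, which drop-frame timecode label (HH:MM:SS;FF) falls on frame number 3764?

00:02:05;18

Ten DF minutes hold 17982 frames, so frame 3764 lies in block 0 (frames 0–17981) with 3764 frames into that block.
The block's first minute is 1800 frames and the rest 1798 each; 3764 frames reaches minute 2, so 0 × 18 + 2 × 2 = 4 labels have been skipped so far.
Adding those back, label number 3764 + 4 = 3768 at 30 labels/s is 125 s + 18 f = 0 h 2 min 5 s frame 18, i.e. 00:02:05;18.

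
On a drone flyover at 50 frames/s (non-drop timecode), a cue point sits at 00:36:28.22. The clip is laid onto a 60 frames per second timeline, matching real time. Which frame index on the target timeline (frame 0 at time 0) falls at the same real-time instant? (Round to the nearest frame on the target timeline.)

Source frame index: (0×3600 + 36×60 + 28) × 50 + 22 = 109422.
Real time: 109422 / (50) = 54711/25 s.
Target frame: (54711/25) × (60) = 656532/5 ≈ 131306.400 → 131306.

frame 131306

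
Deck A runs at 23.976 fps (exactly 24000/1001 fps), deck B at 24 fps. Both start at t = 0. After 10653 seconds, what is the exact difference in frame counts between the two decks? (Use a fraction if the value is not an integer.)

A emits 24000/1001 × 10653 = 255672000/1001 frames; B emits 24 × 10653 = 255672.
Difference = 255672/1001 frames (≈ 255.4166); B is ahead of A.

255672/1001 frames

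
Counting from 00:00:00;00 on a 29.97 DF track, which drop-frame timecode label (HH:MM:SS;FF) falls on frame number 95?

00:00:03;05

Ten DF minutes hold 17982 frames, so frame 95 lies in block 0 (frames 0–17981) with 95 frames into that block.
The block's first minute is 1800 frames and the rest 1798 each; 95 frames reaches minute 0, so 0 × 18 + 0 × 2 = 0 labels have been skipped so far.
Adding those back, label number 95 + 0 = 95 at 30 labels/s is 3 s + 5 f = 0 h 0 min 3 s frame 5, i.e. 00:00:03;05.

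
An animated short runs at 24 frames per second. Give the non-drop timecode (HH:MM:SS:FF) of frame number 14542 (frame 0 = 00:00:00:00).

14542 ÷ 24 = 605 full seconds, remainder 22 frames.
605 s = 0 h 10 min 5 s.
Timecode: 00:10:05:22.

00:10:05:22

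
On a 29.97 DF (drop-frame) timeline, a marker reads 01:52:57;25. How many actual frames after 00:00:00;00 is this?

As if non-drop at 30 labels/s: (1 × 3600 + 52 × 60 + 57) × 30 + 25 = 203335.
Minute boundaries passed: 112; those not divisible by 10: 112 − 11 = 101; dropped labels = 2 × 101 = 202.
Actual frame index = 203335 − 202 = 203133.

203133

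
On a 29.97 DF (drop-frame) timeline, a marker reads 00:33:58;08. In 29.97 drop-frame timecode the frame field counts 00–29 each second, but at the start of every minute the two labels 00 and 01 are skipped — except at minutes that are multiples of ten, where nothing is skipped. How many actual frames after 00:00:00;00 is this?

61088

Complete 10-minute blocks: 3, each 17982 frames → 53946.
Remaining 3 whole minutes in the current block: 1800 + 2 × 1798 = 5396 frames.
Within the current minute: 58 × 30 + 8 − 2 = 1746 (labels ;00/;01 skipped at this minute). Total = 53946 + 5396 + 1746 = 61088.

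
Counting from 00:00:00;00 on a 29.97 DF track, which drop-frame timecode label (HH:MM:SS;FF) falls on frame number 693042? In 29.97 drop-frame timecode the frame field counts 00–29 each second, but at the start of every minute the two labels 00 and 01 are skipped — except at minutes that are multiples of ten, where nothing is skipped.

Each 10-minute DF block holds 10 × 60 × 30 − 9 × 2 = 17982 frames. 693042 ÷ 17982 → 38 full blocks, remainder 9726.
Within the partial block the first minute is 1800 frames and each further minute 1798, so 5 further minute boundaries passed. Total skipped labels = 18 × 38 + 2 × 5 = 694.
Non-drop label index = 693042 + 694 = 693736; at 30 labels/s that is 06:25:24:16, i.e. DF 06:25:24;16.

06:25:24;16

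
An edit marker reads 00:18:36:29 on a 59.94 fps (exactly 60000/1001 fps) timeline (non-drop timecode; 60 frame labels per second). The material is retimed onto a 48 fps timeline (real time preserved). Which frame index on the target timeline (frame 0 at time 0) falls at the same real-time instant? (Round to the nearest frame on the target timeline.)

frame 53645

Source frame index: (0×3600 + 18×60 + 36) × 60 + 29 = 66989.
Real time: 66989 / (60000/1001) = 67055989/60000 s.
Target frame: (67055989/60000) × (48) = 67055989/1250 ≈ 53644.791 → 53645.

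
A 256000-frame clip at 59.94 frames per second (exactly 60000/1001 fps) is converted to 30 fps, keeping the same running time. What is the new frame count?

Target frames = source frames × (target rate / source rate) = 256000 × (30)/(60000/1001) = 256000 × 1001/2000 = 128128.

128128 frames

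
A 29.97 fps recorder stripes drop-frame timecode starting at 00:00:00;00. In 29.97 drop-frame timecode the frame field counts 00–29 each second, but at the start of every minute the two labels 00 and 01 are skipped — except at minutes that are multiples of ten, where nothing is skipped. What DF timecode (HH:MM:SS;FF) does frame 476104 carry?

04:24:46;00

Each 10-minute DF block holds 10 × 60 × 30 − 9 × 2 = 17982 frames. 476104 ÷ 17982 → 26 full blocks, remainder 8572.
Within the partial block the first minute is 1800 frames and each further minute 1798, so 4 further minute boundaries passed. Total skipped labels = 18 × 26 + 2 × 4 = 476.
Non-drop label index = 476104 + 476 = 476580; at 30 labels/s that is 04:24:46:00, i.e. DF 04:24:46;00.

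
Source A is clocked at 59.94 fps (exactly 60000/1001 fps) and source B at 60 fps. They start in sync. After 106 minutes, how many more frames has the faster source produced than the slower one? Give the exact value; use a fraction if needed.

106 min = 6360 s.
A emits 60000/1001 × 6360 = 381600000/1001 frames; B emits 60 × 6360 = 381600.
Difference = 381600/1001 frames (≈ 381.2188); B is ahead of A.

381600/1001 frames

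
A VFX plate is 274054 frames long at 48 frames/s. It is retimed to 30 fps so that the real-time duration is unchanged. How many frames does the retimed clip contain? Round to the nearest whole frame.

Frames at target rate = 274054 × (30) / (48) = 685135/4 ≈ 171283.750.
Nearest whole frame: 171284.

171284 frames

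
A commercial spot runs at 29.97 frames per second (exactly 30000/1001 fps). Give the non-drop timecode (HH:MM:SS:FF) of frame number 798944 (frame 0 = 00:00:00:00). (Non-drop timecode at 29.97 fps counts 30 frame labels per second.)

798944 ÷ 30 = 26631 full seconds, remainder 14 frames.
26631 s = 7 h 23 min 51 s.
Timecode: 07:23:51:14.

07:23:51:14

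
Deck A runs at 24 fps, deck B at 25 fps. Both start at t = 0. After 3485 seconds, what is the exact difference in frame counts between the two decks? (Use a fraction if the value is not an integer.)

3485 frames

A emits 24 × 3485 = 83640 frames; B emits 25 × 3485 = 87125.
Difference = 3485 frames; B is ahead of A.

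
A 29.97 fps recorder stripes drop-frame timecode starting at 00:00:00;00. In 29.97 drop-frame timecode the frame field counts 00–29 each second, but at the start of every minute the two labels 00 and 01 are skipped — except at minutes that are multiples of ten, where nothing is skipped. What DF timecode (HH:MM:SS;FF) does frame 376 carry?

Ten DF minutes hold 17982 frames, so frame 376 lies in block 0 (frames 0–17981) with 376 frames into that block.
The block's first minute is 1800 frames and the rest 1798 each; 376 frames reaches minute 0, so 0 × 18 + 0 × 2 = 0 labels have been skipped so far.
Adding those back, label number 376 + 0 = 376 at 30 labels/s is 12 s + 16 f = 0 h 0 min 12 s frame 16, i.e. 00:00:12;16.

00:00:12;16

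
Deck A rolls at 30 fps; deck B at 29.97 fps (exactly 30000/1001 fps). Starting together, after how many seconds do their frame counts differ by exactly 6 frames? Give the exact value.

200.2 seconds

The gap grows by |30000/1001 − 30| = 30/1001 frames per second.
Time for a 6-frame gap: 6 ÷ (30/1001) = 200.2 s.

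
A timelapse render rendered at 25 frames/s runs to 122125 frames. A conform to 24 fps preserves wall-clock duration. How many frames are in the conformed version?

Target frames = source frames × (target rate / source rate) = 122125 × (24)/(25) = 122125 × 24/25 = 117240.

117240 frames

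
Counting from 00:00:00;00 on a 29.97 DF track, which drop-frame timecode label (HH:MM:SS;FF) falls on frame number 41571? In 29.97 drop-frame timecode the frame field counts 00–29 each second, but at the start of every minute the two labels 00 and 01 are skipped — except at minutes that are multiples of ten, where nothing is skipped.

00:23:07;03

Each 10-minute DF block holds 10 × 60 × 30 − 9 × 2 = 17982 frames. 41571 ÷ 17982 → 2 full blocks, remainder 5607.
Within the partial block the first minute is 1800 frames and each further minute 1798, so 3 further minute boundaries passed. Total skipped labels = 18 × 2 + 2 × 3 = 42.
Non-drop label index = 41571 + 42 = 41613; at 30 labels/s that is 00:23:07:03, i.e. DF 00:23:07;03.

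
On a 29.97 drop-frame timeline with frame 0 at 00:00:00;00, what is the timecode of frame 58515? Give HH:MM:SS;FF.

Each 10-minute DF block holds 10 × 60 × 30 − 9 × 2 = 17982 frames. 58515 ÷ 17982 → 3 full blocks, remainder 4569.
Within the partial block the first minute is 1800 frames and each further minute 1798, so 2 further minute boundaries passed. Total skipped labels = 18 × 3 + 2 × 2 = 58.
Non-drop label index = 58515 + 58 = 58573; at 30 labels/s that is 00:32:32:13, i.e. DF 00:32:32;13.

00:32:32;13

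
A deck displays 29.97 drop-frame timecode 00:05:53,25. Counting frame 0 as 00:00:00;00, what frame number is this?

10605

As if non-drop at 30 labels/s: (0 × 3600 + 5 × 60 + 53) × 30 + 25 = 10615.
Minute boundaries passed: 5; those not divisible by 10: 5 − 0 = 5; dropped labels = 2 × 5 = 10.
Actual frame index = 10615 − 10 = 10605.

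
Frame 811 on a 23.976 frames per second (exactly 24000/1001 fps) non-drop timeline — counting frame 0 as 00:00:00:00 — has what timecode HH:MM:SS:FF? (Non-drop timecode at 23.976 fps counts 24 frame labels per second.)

811 ÷ 24 = 33 full seconds, remainder 19 frames.
33 s = 0 h 0 min 33 s.
Timecode: 00:00:33:19.

00:00:33:19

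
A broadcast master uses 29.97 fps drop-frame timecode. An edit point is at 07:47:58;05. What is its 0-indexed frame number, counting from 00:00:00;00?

As if non-drop at 30 labels/s: (7 × 3600 + 47 × 60 + 58) × 30 + 5 = 842345.
Minute boundaries passed: 467; those not divisible by 10: 467 − 46 = 421; dropped labels = 2 × 421 = 842.
Actual frame index = 842345 − 842 = 841503.

841503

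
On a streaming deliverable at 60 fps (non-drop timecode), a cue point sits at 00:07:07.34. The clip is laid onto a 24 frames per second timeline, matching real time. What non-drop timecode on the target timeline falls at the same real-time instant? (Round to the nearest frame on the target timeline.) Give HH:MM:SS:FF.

00:07:07:14

Source frame index: (0×3600 + 7×60 + 7) × 60 + 34 = 25654.
Real time: 25654 / (60) = 12827/30 s.
Target frame: (12827/30) × (24) = 51308/5 ≈ 10261.600 → 10262.
At 24 labels/s: frame 10262 → 00:07:07:14.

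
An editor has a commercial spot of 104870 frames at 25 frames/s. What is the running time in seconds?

Running time = 104870 / (25) = 4194.8 s.

4194.8 seconds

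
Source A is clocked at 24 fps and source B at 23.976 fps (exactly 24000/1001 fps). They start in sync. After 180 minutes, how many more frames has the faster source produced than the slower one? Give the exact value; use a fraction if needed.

180 min = 10800 s.
A emits 24 × 10800 = 259200 frames; B emits 24000/1001 × 10800 = 259200000/1001.
Difference = 259200/1001 frames (≈ 258.9411); B is behind A.

259200/1001 frames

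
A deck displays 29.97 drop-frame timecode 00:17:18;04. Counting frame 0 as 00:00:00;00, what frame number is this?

31112

Complete 10-minute blocks: 1, each 17982 frames → 17982.
Remaining 7 whole minutes in the current block: 1800 + 6 × 1798 = 12588 frames.
Within the current minute: 18 × 30 + 4 − 2 = 542 (labels ;00/;01 skipped at this minute). Total = 17982 + 12588 + 542 = 31112.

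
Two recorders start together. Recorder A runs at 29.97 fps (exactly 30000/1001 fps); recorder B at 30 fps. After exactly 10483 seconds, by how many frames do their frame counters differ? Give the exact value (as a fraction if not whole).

A emits 30000/1001 × 10483 = 28590000/91 frames; B emits 30 × 10483 = 314490.
Difference = 28590/91 frames (≈ 314.1758); B is ahead of A.

28590/91 frames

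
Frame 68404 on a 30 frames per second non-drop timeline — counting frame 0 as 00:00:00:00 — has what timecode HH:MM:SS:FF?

68404 ÷ 30 = 2280 full seconds, remainder 4 frames.
2280 s = 0 h 38 min 0 s.
Timecode: 00:38:00:04.

00:38:00:04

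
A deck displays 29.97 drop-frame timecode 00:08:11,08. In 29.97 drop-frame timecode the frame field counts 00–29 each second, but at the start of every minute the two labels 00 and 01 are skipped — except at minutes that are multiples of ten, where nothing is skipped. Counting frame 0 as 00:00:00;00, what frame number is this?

14722

As if non-drop at 30 labels/s: (0 × 3600 + 8 × 60 + 11) × 30 + 8 = 14738.
Minute boundaries passed: 8; those not divisible by 10: 8 − 0 = 8; dropped labels = 2 × 8 = 16.
Actual frame index = 14738 − 16 = 14722.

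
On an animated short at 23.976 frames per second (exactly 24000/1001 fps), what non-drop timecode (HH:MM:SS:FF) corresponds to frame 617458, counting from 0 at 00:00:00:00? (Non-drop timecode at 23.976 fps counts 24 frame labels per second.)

07:08:47:10

617458 ÷ 24 = 25727 full seconds, remainder 10 frames.
25727 s = 7 h 8 min 47 s.
Timecode: 07:08:47:10.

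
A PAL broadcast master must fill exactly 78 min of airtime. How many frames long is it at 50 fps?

78 min = 4680 s.
Frames = 4680 × 50 = 234000.

234000 frames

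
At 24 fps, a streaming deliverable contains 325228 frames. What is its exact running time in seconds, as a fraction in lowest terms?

Running time = 325228 ÷ (24) = 325228 × 1/24 = 81307/6 s.

81307/6 seconds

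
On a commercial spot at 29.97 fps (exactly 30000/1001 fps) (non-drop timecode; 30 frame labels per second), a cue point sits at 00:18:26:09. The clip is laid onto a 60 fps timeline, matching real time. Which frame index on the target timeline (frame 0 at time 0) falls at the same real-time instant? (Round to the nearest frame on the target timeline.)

Source frame index: (0×3600 + 18×60 + 26) × 30 + 9 = 33189.
Real time: 33189 / (30000/1001) = 11074063/10000 s.
Target frame: (11074063/10000) × (60) = 33222189/500 ≈ 66444.378 → 66444.

frame 66444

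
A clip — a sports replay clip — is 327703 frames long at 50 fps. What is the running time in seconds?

6554.06 seconds

Running time = 327703 / (50) = 6554.06 s.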